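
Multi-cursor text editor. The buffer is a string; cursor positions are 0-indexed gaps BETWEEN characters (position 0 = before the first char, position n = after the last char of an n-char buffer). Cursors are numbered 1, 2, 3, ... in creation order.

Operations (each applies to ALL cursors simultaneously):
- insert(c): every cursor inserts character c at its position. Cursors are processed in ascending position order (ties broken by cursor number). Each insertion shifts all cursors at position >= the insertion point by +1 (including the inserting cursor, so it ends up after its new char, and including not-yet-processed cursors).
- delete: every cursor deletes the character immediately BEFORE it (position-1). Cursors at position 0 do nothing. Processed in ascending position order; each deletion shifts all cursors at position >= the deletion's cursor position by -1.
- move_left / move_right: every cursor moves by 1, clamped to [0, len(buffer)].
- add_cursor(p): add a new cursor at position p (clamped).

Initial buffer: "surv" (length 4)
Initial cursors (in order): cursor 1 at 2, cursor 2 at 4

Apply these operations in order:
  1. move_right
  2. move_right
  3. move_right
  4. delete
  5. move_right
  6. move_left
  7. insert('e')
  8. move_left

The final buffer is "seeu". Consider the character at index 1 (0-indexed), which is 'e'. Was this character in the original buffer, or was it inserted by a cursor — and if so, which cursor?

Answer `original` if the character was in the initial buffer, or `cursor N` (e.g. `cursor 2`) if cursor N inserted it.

After op 1 (move_right): buffer="surv" (len 4), cursors c1@3 c2@4, authorship ....
After op 2 (move_right): buffer="surv" (len 4), cursors c1@4 c2@4, authorship ....
After op 3 (move_right): buffer="surv" (len 4), cursors c1@4 c2@4, authorship ....
After op 4 (delete): buffer="su" (len 2), cursors c1@2 c2@2, authorship ..
After op 5 (move_right): buffer="su" (len 2), cursors c1@2 c2@2, authorship ..
After op 6 (move_left): buffer="su" (len 2), cursors c1@1 c2@1, authorship ..
After op 7 (insert('e')): buffer="seeu" (len 4), cursors c1@3 c2@3, authorship .12.
After op 8 (move_left): buffer="seeu" (len 4), cursors c1@2 c2@2, authorship .12.
Authorship (.=original, N=cursor N): . 1 2 .
Index 1: author = 1

Answer: cursor 1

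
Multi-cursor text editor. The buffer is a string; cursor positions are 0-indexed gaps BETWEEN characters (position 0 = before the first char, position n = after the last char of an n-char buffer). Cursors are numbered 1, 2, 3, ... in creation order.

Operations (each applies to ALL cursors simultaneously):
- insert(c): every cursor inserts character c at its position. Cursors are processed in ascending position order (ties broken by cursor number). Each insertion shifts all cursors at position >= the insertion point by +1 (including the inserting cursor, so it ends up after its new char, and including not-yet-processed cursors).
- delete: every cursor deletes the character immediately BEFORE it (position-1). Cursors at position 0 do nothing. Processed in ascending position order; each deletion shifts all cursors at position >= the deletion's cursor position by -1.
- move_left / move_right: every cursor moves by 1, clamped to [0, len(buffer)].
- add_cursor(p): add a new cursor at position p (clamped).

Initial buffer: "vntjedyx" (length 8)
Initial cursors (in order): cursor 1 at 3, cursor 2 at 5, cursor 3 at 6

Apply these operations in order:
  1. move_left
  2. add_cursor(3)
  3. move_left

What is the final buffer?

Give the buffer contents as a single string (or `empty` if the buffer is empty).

After op 1 (move_left): buffer="vntjedyx" (len 8), cursors c1@2 c2@4 c3@5, authorship ........
After op 2 (add_cursor(3)): buffer="vntjedyx" (len 8), cursors c1@2 c4@3 c2@4 c3@5, authorship ........
After op 3 (move_left): buffer="vntjedyx" (len 8), cursors c1@1 c4@2 c2@3 c3@4, authorship ........

Answer: vntjedyx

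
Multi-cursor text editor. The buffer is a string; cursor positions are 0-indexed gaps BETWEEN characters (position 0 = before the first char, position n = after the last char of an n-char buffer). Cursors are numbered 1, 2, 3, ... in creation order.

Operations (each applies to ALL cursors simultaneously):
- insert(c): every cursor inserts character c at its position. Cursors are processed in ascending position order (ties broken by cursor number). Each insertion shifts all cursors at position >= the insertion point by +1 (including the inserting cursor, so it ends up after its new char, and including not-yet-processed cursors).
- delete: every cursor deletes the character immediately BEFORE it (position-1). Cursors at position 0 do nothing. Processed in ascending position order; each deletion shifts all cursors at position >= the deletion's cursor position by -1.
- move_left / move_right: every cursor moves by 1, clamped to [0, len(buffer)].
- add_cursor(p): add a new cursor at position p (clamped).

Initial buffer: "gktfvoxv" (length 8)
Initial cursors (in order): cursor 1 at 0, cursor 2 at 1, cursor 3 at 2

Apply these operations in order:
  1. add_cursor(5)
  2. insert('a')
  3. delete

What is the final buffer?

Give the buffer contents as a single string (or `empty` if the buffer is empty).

After op 1 (add_cursor(5)): buffer="gktfvoxv" (len 8), cursors c1@0 c2@1 c3@2 c4@5, authorship ........
After op 2 (insert('a')): buffer="agakatfvaoxv" (len 12), cursors c1@1 c2@3 c3@5 c4@9, authorship 1.2.3...4...
After op 3 (delete): buffer="gktfvoxv" (len 8), cursors c1@0 c2@1 c3@2 c4@5, authorship ........

Answer: gktfvoxv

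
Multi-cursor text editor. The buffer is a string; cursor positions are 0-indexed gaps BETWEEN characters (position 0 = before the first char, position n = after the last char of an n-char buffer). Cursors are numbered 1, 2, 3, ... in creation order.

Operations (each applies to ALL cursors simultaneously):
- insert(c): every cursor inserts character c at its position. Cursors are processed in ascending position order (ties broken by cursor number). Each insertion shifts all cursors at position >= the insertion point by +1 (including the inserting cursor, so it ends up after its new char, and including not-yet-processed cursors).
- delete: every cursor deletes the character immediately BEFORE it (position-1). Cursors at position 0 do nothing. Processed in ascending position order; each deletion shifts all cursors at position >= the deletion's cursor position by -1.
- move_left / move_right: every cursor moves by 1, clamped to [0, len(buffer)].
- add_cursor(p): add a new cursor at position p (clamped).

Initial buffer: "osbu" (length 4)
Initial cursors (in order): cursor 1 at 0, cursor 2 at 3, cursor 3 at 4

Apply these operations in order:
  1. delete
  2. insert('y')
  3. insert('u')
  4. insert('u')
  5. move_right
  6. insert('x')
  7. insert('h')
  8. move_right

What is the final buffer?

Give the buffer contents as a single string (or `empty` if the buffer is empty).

Answer: yuuoxhsyyuuuuxxhh

Derivation:
After op 1 (delete): buffer="os" (len 2), cursors c1@0 c2@2 c3@2, authorship ..
After op 2 (insert('y')): buffer="yosyy" (len 5), cursors c1@1 c2@5 c3@5, authorship 1..23
After op 3 (insert('u')): buffer="yuosyyuu" (len 8), cursors c1@2 c2@8 c3@8, authorship 11..2323
After op 4 (insert('u')): buffer="yuuosyyuuuu" (len 11), cursors c1@3 c2@11 c3@11, authorship 111..232323
After op 5 (move_right): buffer="yuuosyyuuuu" (len 11), cursors c1@4 c2@11 c3@11, authorship 111..232323
After op 6 (insert('x')): buffer="yuuoxsyyuuuuxx" (len 14), cursors c1@5 c2@14 c3@14, authorship 111.1.23232323
After op 7 (insert('h')): buffer="yuuoxhsyyuuuuxxhh" (len 17), cursors c1@6 c2@17 c3@17, authorship 111.11.2323232323
After op 8 (move_right): buffer="yuuoxhsyyuuuuxxhh" (len 17), cursors c1@7 c2@17 c3@17, authorship 111.11.2323232323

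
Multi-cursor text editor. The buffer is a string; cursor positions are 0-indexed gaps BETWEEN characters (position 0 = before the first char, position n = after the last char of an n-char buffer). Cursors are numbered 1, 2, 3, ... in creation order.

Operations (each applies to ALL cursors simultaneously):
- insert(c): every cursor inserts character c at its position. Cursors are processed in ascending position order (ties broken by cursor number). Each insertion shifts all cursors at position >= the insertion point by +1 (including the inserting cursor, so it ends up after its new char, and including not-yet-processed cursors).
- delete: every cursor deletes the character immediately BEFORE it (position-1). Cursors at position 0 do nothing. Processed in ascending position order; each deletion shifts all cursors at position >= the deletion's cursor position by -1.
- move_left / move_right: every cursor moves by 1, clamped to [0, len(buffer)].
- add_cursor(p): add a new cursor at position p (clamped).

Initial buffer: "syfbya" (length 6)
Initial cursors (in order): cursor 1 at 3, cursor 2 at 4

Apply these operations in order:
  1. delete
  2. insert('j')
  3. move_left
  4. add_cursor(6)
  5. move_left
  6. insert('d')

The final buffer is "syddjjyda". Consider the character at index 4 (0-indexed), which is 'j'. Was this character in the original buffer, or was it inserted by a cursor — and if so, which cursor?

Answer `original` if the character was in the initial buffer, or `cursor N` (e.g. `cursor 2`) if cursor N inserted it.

Answer: cursor 1

Derivation:
After op 1 (delete): buffer="syya" (len 4), cursors c1@2 c2@2, authorship ....
After op 2 (insert('j')): buffer="syjjya" (len 6), cursors c1@4 c2@4, authorship ..12..
After op 3 (move_left): buffer="syjjya" (len 6), cursors c1@3 c2@3, authorship ..12..
After op 4 (add_cursor(6)): buffer="syjjya" (len 6), cursors c1@3 c2@3 c3@6, authorship ..12..
After op 5 (move_left): buffer="syjjya" (len 6), cursors c1@2 c2@2 c3@5, authorship ..12..
After op 6 (insert('d')): buffer="syddjjyda" (len 9), cursors c1@4 c2@4 c3@8, authorship ..1212.3.
Authorship (.=original, N=cursor N): . . 1 2 1 2 . 3 .
Index 4: author = 1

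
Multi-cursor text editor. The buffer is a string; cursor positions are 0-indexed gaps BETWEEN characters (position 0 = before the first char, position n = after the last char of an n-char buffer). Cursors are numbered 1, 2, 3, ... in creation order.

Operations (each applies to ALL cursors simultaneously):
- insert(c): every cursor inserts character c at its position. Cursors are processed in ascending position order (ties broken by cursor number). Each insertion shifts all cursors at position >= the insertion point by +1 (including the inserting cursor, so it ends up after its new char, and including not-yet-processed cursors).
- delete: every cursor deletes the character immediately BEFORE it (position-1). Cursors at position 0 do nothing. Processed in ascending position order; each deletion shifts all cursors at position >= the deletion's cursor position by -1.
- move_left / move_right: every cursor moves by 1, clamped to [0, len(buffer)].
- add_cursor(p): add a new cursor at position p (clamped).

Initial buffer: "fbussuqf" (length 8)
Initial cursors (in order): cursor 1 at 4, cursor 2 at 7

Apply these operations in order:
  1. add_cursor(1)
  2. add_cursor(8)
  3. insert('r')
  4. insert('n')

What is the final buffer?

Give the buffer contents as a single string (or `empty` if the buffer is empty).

Answer: frnbusrnsuqrnfrn

Derivation:
After op 1 (add_cursor(1)): buffer="fbussuqf" (len 8), cursors c3@1 c1@4 c2@7, authorship ........
After op 2 (add_cursor(8)): buffer="fbussuqf" (len 8), cursors c3@1 c1@4 c2@7 c4@8, authorship ........
After op 3 (insert('r')): buffer="frbusrsuqrfr" (len 12), cursors c3@2 c1@6 c2@10 c4@12, authorship .3...1...2.4
After op 4 (insert('n')): buffer="frnbusrnsuqrnfrn" (len 16), cursors c3@3 c1@8 c2@13 c4@16, authorship .33...11...22.44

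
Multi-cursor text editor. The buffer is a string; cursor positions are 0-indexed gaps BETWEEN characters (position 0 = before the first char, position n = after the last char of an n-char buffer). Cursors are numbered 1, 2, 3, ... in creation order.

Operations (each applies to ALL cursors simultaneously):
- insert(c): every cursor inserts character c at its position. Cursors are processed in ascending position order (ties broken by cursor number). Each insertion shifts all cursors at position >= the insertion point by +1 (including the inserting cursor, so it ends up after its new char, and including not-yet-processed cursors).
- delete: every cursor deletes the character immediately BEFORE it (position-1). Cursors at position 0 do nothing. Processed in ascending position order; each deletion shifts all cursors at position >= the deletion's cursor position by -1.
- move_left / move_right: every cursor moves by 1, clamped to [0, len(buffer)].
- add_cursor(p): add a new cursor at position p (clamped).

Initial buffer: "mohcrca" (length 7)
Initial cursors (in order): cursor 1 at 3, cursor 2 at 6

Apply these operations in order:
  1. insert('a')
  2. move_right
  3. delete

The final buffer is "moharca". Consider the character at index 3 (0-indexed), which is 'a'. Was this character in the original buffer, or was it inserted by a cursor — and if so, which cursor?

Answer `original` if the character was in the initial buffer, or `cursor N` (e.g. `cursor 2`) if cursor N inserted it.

After op 1 (insert('a')): buffer="mohacrcaa" (len 9), cursors c1@4 c2@8, authorship ...1...2.
After op 2 (move_right): buffer="mohacrcaa" (len 9), cursors c1@5 c2@9, authorship ...1...2.
After op 3 (delete): buffer="moharca" (len 7), cursors c1@4 c2@7, authorship ...1..2
Authorship (.=original, N=cursor N): . . . 1 . . 2
Index 3: author = 1

Answer: cursor 1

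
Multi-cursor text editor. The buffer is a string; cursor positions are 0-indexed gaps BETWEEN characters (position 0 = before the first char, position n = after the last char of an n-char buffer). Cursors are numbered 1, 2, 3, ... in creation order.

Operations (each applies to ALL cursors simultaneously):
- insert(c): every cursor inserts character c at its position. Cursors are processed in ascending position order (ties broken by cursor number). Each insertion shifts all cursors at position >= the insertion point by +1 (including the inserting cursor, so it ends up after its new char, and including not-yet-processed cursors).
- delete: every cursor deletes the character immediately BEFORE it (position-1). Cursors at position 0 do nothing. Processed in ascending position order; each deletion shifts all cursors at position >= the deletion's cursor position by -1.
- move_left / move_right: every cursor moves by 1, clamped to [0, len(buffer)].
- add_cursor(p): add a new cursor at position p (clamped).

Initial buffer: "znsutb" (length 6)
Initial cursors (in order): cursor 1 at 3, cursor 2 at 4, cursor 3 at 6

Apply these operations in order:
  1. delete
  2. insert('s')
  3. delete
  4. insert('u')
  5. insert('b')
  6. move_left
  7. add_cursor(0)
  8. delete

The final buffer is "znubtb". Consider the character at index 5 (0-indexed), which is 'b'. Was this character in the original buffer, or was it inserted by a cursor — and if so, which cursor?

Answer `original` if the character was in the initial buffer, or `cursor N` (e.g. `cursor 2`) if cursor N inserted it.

After op 1 (delete): buffer="znt" (len 3), cursors c1@2 c2@2 c3@3, authorship ...
After op 2 (insert('s')): buffer="znssts" (len 6), cursors c1@4 c2@4 c3@6, authorship ..12.3
After op 3 (delete): buffer="znt" (len 3), cursors c1@2 c2@2 c3@3, authorship ...
After op 4 (insert('u')): buffer="znuutu" (len 6), cursors c1@4 c2@4 c3@6, authorship ..12.3
After op 5 (insert('b')): buffer="znuubbtub" (len 9), cursors c1@6 c2@6 c3@9, authorship ..1212.33
After op 6 (move_left): buffer="znuubbtub" (len 9), cursors c1@5 c2@5 c3@8, authorship ..1212.33
After op 7 (add_cursor(0)): buffer="znuubbtub" (len 9), cursors c4@0 c1@5 c2@5 c3@8, authorship ..1212.33
After op 8 (delete): buffer="znubtb" (len 6), cursors c4@0 c1@3 c2@3 c3@5, authorship ..12.3
Authorship (.=original, N=cursor N): . . 1 2 . 3
Index 5: author = 3

Answer: cursor 3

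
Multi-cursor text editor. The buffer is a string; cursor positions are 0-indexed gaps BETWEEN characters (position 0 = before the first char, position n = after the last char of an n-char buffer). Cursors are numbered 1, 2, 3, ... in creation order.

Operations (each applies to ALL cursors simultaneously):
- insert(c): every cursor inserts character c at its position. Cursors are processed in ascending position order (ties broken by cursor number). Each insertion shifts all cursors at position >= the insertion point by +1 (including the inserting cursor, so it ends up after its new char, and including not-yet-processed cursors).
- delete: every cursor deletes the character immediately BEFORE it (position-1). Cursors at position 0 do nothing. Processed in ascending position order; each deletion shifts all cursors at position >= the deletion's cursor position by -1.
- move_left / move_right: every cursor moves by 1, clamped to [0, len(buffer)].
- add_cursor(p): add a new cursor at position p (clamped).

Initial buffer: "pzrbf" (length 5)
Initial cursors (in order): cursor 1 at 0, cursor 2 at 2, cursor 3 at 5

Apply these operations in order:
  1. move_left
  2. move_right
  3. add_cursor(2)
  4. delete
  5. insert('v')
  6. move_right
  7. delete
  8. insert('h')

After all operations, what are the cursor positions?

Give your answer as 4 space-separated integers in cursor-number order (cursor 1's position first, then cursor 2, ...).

Answer: 4 4 6 4

Derivation:
After op 1 (move_left): buffer="pzrbf" (len 5), cursors c1@0 c2@1 c3@4, authorship .....
After op 2 (move_right): buffer="pzrbf" (len 5), cursors c1@1 c2@2 c3@5, authorship .....
After op 3 (add_cursor(2)): buffer="pzrbf" (len 5), cursors c1@1 c2@2 c4@2 c3@5, authorship .....
After op 4 (delete): buffer="rb" (len 2), cursors c1@0 c2@0 c4@0 c3@2, authorship ..
After op 5 (insert('v')): buffer="vvvrbv" (len 6), cursors c1@3 c2@3 c4@3 c3@6, authorship 124..3
After op 6 (move_right): buffer="vvvrbv" (len 6), cursors c1@4 c2@4 c4@4 c3@6, authorship 124..3
After op 7 (delete): buffer="vb" (len 2), cursors c1@1 c2@1 c4@1 c3@2, authorship 1.
After op 8 (insert('h')): buffer="vhhhbh" (len 6), cursors c1@4 c2@4 c4@4 c3@6, authorship 1124.3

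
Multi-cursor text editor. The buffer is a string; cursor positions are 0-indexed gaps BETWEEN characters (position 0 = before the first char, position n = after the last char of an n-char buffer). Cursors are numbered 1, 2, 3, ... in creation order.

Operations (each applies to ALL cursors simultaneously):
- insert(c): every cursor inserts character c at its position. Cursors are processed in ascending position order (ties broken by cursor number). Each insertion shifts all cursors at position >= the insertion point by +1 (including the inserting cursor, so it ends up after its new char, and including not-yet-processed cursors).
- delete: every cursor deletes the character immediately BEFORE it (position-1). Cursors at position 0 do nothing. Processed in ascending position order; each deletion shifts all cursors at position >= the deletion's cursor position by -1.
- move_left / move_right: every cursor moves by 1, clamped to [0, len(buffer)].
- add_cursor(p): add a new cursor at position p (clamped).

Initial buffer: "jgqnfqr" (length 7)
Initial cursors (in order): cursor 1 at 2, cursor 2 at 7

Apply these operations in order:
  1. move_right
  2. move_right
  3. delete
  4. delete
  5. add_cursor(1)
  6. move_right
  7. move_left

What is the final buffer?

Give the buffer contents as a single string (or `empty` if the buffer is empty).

Answer: jgf

Derivation:
After op 1 (move_right): buffer="jgqnfqr" (len 7), cursors c1@3 c2@7, authorship .......
After op 2 (move_right): buffer="jgqnfqr" (len 7), cursors c1@4 c2@7, authorship .......
After op 3 (delete): buffer="jgqfq" (len 5), cursors c1@3 c2@5, authorship .....
After op 4 (delete): buffer="jgf" (len 3), cursors c1@2 c2@3, authorship ...
After op 5 (add_cursor(1)): buffer="jgf" (len 3), cursors c3@1 c1@2 c2@3, authorship ...
After op 6 (move_right): buffer="jgf" (len 3), cursors c3@2 c1@3 c2@3, authorship ...
After op 7 (move_left): buffer="jgf" (len 3), cursors c3@1 c1@2 c2@2, authorship ...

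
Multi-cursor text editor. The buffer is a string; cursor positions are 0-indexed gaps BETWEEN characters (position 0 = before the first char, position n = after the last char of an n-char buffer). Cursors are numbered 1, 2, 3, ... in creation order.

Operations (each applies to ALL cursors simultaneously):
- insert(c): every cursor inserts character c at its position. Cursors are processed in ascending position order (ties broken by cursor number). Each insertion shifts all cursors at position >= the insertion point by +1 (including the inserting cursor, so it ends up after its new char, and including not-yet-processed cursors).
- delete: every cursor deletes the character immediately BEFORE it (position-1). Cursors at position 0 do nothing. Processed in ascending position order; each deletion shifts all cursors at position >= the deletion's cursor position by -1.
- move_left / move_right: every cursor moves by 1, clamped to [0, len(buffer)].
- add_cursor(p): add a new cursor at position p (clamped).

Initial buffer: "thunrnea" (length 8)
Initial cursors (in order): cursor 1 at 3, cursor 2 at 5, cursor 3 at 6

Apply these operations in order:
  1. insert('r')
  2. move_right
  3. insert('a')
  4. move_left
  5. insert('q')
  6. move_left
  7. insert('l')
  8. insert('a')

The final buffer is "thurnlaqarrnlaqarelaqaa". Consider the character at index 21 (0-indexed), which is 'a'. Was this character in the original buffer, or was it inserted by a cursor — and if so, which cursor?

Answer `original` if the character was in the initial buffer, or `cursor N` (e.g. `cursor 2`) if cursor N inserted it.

After op 1 (insert('r')): buffer="thurnrrnrea" (len 11), cursors c1@4 c2@7 c3@9, authorship ...1..2.3..
After op 2 (move_right): buffer="thurnrrnrea" (len 11), cursors c1@5 c2@8 c3@10, authorship ...1..2.3..
After op 3 (insert('a')): buffer="thurnarrnareaa" (len 14), cursors c1@6 c2@10 c3@13, authorship ...1.1.2.23.3.
After op 4 (move_left): buffer="thurnarrnareaa" (len 14), cursors c1@5 c2@9 c3@12, authorship ...1.1.2.23.3.
After op 5 (insert('q')): buffer="thurnqarrnqareqaa" (len 17), cursors c1@6 c2@11 c3@15, authorship ...1.11.2.223.33.
After op 6 (move_left): buffer="thurnqarrnqareqaa" (len 17), cursors c1@5 c2@10 c3@14, authorship ...1.11.2.223.33.
After op 7 (insert('l')): buffer="thurnlqarrnlqarelqaa" (len 20), cursors c1@6 c2@12 c3@17, authorship ...1.111.2.2223.333.
After op 8 (insert('a')): buffer="thurnlaqarrnlaqarelaqaa" (len 23), cursors c1@7 c2@14 c3@20, authorship ...1.1111.2.22223.3333.
Authorship (.=original, N=cursor N): . . . 1 . 1 1 1 1 . 2 . 2 2 2 2 3 . 3 3 3 3 .
Index 21: author = 3

Answer: cursor 3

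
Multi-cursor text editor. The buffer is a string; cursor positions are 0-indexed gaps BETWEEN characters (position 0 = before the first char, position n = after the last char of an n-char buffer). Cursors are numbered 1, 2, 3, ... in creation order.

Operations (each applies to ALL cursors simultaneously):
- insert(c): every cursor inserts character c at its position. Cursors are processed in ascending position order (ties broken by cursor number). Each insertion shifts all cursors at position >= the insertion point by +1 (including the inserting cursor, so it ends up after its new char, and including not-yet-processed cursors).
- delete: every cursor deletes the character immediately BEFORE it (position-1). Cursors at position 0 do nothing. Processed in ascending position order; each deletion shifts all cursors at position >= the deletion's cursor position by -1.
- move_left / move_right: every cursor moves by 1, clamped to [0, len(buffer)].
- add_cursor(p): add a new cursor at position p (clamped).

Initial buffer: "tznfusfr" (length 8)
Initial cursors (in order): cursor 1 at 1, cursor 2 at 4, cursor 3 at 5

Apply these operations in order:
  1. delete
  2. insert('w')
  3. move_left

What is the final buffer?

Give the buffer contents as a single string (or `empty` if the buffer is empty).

After op 1 (delete): buffer="znsfr" (len 5), cursors c1@0 c2@2 c3@2, authorship .....
After op 2 (insert('w')): buffer="wznwwsfr" (len 8), cursors c1@1 c2@5 c3@5, authorship 1..23...
After op 3 (move_left): buffer="wznwwsfr" (len 8), cursors c1@0 c2@4 c3@4, authorship 1..23...

Answer: wznwwsfr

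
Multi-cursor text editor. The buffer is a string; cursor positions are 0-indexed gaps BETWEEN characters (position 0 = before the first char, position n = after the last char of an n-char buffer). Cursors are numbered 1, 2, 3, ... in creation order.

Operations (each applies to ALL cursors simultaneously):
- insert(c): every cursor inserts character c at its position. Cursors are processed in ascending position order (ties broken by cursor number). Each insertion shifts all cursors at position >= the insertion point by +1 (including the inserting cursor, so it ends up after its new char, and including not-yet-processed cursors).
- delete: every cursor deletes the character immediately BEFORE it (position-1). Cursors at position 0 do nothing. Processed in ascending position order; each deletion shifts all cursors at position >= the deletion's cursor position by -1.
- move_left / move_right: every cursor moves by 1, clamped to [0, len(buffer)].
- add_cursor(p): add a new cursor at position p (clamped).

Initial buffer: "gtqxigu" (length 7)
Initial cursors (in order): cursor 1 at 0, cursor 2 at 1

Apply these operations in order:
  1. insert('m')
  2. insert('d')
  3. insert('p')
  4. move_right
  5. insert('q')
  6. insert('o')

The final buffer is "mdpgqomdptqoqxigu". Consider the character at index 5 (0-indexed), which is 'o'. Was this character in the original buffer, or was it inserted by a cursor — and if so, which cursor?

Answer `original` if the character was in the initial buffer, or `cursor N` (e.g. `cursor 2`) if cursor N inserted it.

Answer: cursor 1

Derivation:
After op 1 (insert('m')): buffer="mgmtqxigu" (len 9), cursors c1@1 c2@3, authorship 1.2......
After op 2 (insert('d')): buffer="mdgmdtqxigu" (len 11), cursors c1@2 c2@5, authorship 11.22......
After op 3 (insert('p')): buffer="mdpgmdptqxigu" (len 13), cursors c1@3 c2@7, authorship 111.222......
After op 4 (move_right): buffer="mdpgmdptqxigu" (len 13), cursors c1@4 c2@8, authorship 111.222......
After op 5 (insert('q')): buffer="mdpgqmdptqqxigu" (len 15), cursors c1@5 c2@10, authorship 111.1222.2.....
After op 6 (insert('o')): buffer="mdpgqomdptqoqxigu" (len 17), cursors c1@6 c2@12, authorship 111.11222.22.....
Authorship (.=original, N=cursor N): 1 1 1 . 1 1 2 2 2 . 2 2 . . . . .
Index 5: author = 1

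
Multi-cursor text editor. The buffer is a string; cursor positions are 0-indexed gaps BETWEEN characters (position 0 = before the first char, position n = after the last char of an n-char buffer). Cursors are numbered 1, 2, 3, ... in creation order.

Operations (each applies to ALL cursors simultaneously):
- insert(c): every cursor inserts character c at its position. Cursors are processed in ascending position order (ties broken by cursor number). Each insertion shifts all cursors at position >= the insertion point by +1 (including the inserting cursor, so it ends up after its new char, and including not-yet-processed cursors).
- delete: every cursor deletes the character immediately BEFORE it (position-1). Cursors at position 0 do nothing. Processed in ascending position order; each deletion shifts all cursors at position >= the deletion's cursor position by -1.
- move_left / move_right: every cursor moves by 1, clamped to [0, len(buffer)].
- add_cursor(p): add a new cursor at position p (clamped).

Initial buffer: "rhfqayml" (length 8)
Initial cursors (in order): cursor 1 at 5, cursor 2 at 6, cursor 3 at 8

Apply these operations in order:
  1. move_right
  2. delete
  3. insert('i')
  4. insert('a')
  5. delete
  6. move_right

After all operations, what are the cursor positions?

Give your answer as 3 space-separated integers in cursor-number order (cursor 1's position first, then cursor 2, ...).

After op 1 (move_right): buffer="rhfqayml" (len 8), cursors c1@6 c2@7 c3@8, authorship ........
After op 2 (delete): buffer="rhfqa" (len 5), cursors c1@5 c2@5 c3@5, authorship .....
After op 3 (insert('i')): buffer="rhfqaiii" (len 8), cursors c1@8 c2@8 c3@8, authorship .....123
After op 4 (insert('a')): buffer="rhfqaiiiaaa" (len 11), cursors c1@11 c2@11 c3@11, authorship .....123123
After op 5 (delete): buffer="rhfqaiii" (len 8), cursors c1@8 c2@8 c3@8, authorship .....123
After op 6 (move_right): buffer="rhfqaiii" (len 8), cursors c1@8 c2@8 c3@8, authorship .....123

Answer: 8 8 8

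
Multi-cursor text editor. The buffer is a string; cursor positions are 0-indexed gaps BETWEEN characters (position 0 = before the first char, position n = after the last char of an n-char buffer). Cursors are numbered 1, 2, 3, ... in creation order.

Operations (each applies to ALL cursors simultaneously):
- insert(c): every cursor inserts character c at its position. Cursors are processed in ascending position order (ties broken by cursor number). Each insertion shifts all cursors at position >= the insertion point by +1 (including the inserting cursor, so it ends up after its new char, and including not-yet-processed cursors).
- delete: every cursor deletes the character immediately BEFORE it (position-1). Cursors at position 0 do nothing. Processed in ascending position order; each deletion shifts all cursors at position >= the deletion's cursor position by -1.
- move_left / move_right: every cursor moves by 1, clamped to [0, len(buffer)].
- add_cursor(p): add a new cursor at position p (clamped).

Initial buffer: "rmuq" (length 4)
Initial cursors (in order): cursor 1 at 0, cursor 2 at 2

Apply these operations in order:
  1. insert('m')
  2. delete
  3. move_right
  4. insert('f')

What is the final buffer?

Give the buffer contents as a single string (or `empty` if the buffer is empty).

After op 1 (insert('m')): buffer="mrmmuq" (len 6), cursors c1@1 c2@4, authorship 1..2..
After op 2 (delete): buffer="rmuq" (len 4), cursors c1@0 c2@2, authorship ....
After op 3 (move_right): buffer="rmuq" (len 4), cursors c1@1 c2@3, authorship ....
After op 4 (insert('f')): buffer="rfmufq" (len 6), cursors c1@2 c2@5, authorship .1..2.

Answer: rfmufq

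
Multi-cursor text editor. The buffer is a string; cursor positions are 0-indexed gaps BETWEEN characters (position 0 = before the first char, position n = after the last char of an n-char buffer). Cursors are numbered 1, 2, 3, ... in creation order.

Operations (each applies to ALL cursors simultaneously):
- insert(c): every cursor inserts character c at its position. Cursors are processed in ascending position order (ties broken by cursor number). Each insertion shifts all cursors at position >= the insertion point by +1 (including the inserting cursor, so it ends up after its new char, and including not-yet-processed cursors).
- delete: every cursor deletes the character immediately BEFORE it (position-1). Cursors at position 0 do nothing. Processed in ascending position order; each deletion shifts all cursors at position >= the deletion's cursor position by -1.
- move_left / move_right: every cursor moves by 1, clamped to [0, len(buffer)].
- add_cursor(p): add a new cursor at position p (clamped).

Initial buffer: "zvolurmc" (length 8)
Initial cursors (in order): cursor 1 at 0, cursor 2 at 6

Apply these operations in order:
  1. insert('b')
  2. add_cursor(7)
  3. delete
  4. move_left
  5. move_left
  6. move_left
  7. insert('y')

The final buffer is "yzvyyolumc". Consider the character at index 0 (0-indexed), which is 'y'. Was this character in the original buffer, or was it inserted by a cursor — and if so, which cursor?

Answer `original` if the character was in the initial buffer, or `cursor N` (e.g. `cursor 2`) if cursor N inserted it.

Answer: cursor 1

Derivation:
After op 1 (insert('b')): buffer="bzvolurbmc" (len 10), cursors c1@1 c2@8, authorship 1......2..
After op 2 (add_cursor(7)): buffer="bzvolurbmc" (len 10), cursors c1@1 c3@7 c2@8, authorship 1......2..
After op 3 (delete): buffer="zvolumc" (len 7), cursors c1@0 c2@5 c3@5, authorship .......
After op 4 (move_left): buffer="zvolumc" (len 7), cursors c1@0 c2@4 c3@4, authorship .......
After op 5 (move_left): buffer="zvolumc" (len 7), cursors c1@0 c2@3 c3@3, authorship .......
After op 6 (move_left): buffer="zvolumc" (len 7), cursors c1@0 c2@2 c3@2, authorship .......
After op 7 (insert('y')): buffer="yzvyyolumc" (len 10), cursors c1@1 c2@5 c3@5, authorship 1..23.....
Authorship (.=original, N=cursor N): 1 . . 2 3 . . . . .
Index 0: author = 1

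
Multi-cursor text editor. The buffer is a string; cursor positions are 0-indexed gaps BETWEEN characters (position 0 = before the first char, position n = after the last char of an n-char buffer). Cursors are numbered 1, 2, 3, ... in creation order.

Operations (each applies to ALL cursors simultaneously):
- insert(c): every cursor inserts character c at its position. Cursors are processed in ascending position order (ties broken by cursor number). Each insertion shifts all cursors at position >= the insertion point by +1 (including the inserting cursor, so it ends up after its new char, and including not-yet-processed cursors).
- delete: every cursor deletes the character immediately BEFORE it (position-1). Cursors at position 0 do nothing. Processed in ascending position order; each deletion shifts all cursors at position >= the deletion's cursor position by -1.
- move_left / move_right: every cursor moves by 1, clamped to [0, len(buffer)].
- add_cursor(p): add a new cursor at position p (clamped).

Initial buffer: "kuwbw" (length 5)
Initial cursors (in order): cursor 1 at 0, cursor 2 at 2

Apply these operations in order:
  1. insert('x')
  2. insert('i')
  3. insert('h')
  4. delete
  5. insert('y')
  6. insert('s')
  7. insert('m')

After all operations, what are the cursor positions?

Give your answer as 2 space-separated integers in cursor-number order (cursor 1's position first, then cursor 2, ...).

Answer: 5 12

Derivation:
After op 1 (insert('x')): buffer="xkuxwbw" (len 7), cursors c1@1 c2@4, authorship 1..2...
After op 2 (insert('i')): buffer="xikuxiwbw" (len 9), cursors c1@2 c2@6, authorship 11..22...
After op 3 (insert('h')): buffer="xihkuxihwbw" (len 11), cursors c1@3 c2@8, authorship 111..222...
After op 4 (delete): buffer="xikuxiwbw" (len 9), cursors c1@2 c2@6, authorship 11..22...
After op 5 (insert('y')): buffer="xiykuxiywbw" (len 11), cursors c1@3 c2@8, authorship 111..222...
After op 6 (insert('s')): buffer="xiyskuxiyswbw" (len 13), cursors c1@4 c2@10, authorship 1111..2222...
After op 7 (insert('m')): buffer="xiysmkuxiysmwbw" (len 15), cursors c1@5 c2@12, authorship 11111..22222...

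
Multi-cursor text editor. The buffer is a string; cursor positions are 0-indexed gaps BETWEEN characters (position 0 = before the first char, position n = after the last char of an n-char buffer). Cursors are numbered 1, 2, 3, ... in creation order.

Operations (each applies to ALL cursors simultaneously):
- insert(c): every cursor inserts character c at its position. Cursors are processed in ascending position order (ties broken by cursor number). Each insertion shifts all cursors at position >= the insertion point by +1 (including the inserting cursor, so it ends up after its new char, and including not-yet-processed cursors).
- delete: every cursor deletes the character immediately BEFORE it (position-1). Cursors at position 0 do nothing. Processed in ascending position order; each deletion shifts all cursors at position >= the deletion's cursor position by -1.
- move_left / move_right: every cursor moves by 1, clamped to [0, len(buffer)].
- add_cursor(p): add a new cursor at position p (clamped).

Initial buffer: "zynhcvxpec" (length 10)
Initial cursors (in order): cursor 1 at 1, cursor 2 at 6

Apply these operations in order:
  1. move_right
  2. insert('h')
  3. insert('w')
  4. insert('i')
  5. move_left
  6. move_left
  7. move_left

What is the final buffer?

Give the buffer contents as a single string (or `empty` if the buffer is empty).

Answer: zyhwinhcvxhwipec

Derivation:
After op 1 (move_right): buffer="zynhcvxpec" (len 10), cursors c1@2 c2@7, authorship ..........
After op 2 (insert('h')): buffer="zyhnhcvxhpec" (len 12), cursors c1@3 c2@9, authorship ..1.....2...
After op 3 (insert('w')): buffer="zyhwnhcvxhwpec" (len 14), cursors c1@4 c2@11, authorship ..11.....22...
After op 4 (insert('i')): buffer="zyhwinhcvxhwipec" (len 16), cursors c1@5 c2@13, authorship ..111.....222...
After op 5 (move_left): buffer="zyhwinhcvxhwipec" (len 16), cursors c1@4 c2@12, authorship ..111.....222...
After op 6 (move_left): buffer="zyhwinhcvxhwipec" (len 16), cursors c1@3 c2@11, authorship ..111.....222...
After op 7 (move_left): buffer="zyhwinhcvxhwipec" (len 16), cursors c1@2 c2@10, authorship ..111.....222...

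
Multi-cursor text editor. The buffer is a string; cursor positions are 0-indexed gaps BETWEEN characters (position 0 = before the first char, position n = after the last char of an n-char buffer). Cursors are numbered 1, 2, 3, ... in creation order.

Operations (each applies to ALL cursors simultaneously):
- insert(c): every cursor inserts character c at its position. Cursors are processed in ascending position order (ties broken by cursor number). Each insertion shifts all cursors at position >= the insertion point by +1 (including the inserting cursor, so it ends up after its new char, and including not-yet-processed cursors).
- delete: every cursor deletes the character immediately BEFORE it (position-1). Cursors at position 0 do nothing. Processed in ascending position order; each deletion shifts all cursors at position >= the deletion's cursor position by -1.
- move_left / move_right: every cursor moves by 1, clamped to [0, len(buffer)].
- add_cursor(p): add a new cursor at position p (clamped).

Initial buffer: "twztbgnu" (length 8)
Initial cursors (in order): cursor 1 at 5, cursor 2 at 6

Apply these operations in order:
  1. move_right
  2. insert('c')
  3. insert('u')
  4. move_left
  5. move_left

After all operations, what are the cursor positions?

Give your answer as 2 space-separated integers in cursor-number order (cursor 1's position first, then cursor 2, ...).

Answer: 6 9

Derivation:
After op 1 (move_right): buffer="twztbgnu" (len 8), cursors c1@6 c2@7, authorship ........
After op 2 (insert('c')): buffer="twztbgcncu" (len 10), cursors c1@7 c2@9, authorship ......1.2.
After op 3 (insert('u')): buffer="twztbgcuncuu" (len 12), cursors c1@8 c2@11, authorship ......11.22.
After op 4 (move_left): buffer="twztbgcuncuu" (len 12), cursors c1@7 c2@10, authorship ......11.22.
After op 5 (move_left): buffer="twztbgcuncuu" (len 12), cursors c1@6 c2@9, authorship ......11.22.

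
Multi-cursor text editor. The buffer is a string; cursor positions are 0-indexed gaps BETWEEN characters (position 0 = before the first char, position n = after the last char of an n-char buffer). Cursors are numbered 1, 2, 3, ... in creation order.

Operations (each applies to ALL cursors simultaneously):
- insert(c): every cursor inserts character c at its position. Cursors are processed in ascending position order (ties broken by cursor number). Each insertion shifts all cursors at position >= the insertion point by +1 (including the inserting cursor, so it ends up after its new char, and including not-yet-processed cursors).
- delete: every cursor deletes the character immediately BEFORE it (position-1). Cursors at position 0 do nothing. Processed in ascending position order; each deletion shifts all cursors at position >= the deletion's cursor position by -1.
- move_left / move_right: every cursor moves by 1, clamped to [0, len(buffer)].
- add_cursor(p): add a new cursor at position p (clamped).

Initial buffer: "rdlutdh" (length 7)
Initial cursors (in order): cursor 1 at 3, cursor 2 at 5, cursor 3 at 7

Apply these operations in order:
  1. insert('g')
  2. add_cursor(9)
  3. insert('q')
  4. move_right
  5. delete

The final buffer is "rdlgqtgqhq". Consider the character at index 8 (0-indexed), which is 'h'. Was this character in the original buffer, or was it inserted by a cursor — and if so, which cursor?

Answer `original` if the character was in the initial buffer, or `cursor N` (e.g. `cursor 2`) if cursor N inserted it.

Answer: original

Derivation:
After op 1 (insert('g')): buffer="rdlgutgdhg" (len 10), cursors c1@4 c2@7 c3@10, authorship ...1..2..3
After op 2 (add_cursor(9)): buffer="rdlgutgdhg" (len 10), cursors c1@4 c2@7 c4@9 c3@10, authorship ...1..2..3
After op 3 (insert('q')): buffer="rdlgqutgqdhqgq" (len 14), cursors c1@5 c2@9 c4@12 c3@14, authorship ...11..22..433
After op 4 (move_right): buffer="rdlgqutgqdhqgq" (len 14), cursors c1@6 c2@10 c4@13 c3@14, authorship ...11..22..433
After op 5 (delete): buffer="rdlgqtgqhq" (len 10), cursors c1@5 c2@8 c3@10 c4@10, authorship ...11.22.4
Authorship (.=original, N=cursor N): . . . 1 1 . 2 2 . 4
Index 8: author = original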